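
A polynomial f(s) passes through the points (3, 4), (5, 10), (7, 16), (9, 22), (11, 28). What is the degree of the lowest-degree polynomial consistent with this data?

1

Forward differences of the values at s = 3, 5, 7, 9, 11:
  f  : 4  10  16  22  28
  Δ  : 6  6  6  6
  Δ^2: 0  0  0
  Δ^3: 0  0
  Δ^4: 0
The first differences are constant (6) and nonzero, while all higher differences vanish, so the minimal degree is 1.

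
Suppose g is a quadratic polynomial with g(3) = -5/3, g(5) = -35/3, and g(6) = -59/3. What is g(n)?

g(n) = -n^2 + 3n - 5/3

Using the Lagrange interpolation formula with nodes 3, 5, 6:
  L_0(n) = (n - 5)(n - 6) / 6
  L_1(n) = (n - 3)(n - 6) / -2
  L_2(n) = (n - 3)(n - 5) / 3
Then g(n) = -5/3·L_0(n) - 35/3·L_1(n) - 59/3·L_2(n).
Expanding and collecting terms gives g(n) = -n² + 3n - 5/3.
Check: g(3) = -5/3. ✓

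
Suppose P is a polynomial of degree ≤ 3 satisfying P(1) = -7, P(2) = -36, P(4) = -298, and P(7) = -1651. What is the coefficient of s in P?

3

Write P(s) = as^3 + bs^2 + cs + d. Substituting each data point gives a linear system:
  a + b + c + d = -7
  8a + 4b + 2c + d = -36
  64a + 16b + 4c + d = -298
  343a + 49b + 7c + d = -1651
Solving the system yields a = -5, b = 1, c = 3, d = -6.
So P(s) = -5s^3 + s^2 + 3s - 6.
The coefficient of s is 3.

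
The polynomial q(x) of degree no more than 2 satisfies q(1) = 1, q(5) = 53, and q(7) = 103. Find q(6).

Write q(x) = ax^2 + bx + c. Substituting each data point gives a linear system:
  a + b + c = 1
  25a + 5b + c = 53
  49a + 7b + c = 103
Solving the system yields a = 2, b = 1, c = -2.
So q(x) = 2x^2 + x - 2.
Then q(6) = 76.

76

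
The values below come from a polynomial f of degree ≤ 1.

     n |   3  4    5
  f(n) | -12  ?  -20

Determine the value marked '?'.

On equispaced nodes a degree-1 polynomial has vanishing second forward difference, so
  f(3) - 2·f(4) + f(5) = 0.
Substituting the known values and solving for f(4):
  -2·f(4) = 32
  f(4) = -16.

-16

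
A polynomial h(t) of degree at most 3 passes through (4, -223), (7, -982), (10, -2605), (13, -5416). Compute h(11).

Forward differences of the values at t = 4, 7, 10, 13:
  h  : -223  -982  -2605  -5416
  Δ  : -759  -1623  -2811
  Δ^2: -864  -1188
  Δ^3: -324
The third differences are constant, confirming degree 3.
Interpolating (Newton forward form) and evaluating at t = 11 gives h(11) = -3394.

-3394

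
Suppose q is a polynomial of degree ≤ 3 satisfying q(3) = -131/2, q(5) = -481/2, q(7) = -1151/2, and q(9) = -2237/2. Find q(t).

Write q(t) = at^3 + bt^2 + ct + d. Substituting each data point gives a linear system:
  27a + 9b + 3c + d = -131/2
  125a + 25b + 5c + d = -481/2
  343a + 49b + 7c + d = -1151/2
  729a + 81b + 9c + d = -2237/2
Solving the system yields a = -1, b = -5, c = 3/2, d = 2.
So q(t) = -t^3 - 5t^2 + (3/2)t + 2.
Check: q(3) = -131/2. ✓

q(t) = -t^3 - 5t^2 + (3/2)t + 2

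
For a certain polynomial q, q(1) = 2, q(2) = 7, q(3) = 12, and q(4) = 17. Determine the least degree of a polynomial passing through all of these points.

Forward differences of the values at t = 1, 2, 3, 4:
  q  : 2  7  12  17
  Δ  : 5  5  5
  Δ^2: 0  0
  Δ^3: 0
The first differences are constant (5) and nonzero, while all higher differences vanish, so the minimal degree is 1.

1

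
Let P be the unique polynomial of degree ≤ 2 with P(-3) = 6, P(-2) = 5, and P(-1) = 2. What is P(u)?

P(u) = -u^2 - 6u - 3

Write P(u) = au^2 + bu + c. Substituting each data point gives a linear system:
  9a - 3b + c = 6
  4a - 2b + c = 5
  a - b + c = 2
Solving the system yields a = -1, b = -6, c = -3.
So P(u) = -u² - 6u - 3.
Check: P(-3) = 6. ✓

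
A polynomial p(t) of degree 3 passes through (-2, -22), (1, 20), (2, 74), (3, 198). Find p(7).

1994

Using the Lagrange interpolation formula with nodes -2, 1, 2, 3:
  L_0(t) = (t - 1)(t - 2)(t - 3) / -60
  L_1(t) = (t + 2)(t - 2)(t - 3) / 6
  L_2(t) = (t + 2)(t - 1)(t - 3) / -4
  L_3(t) = (t + 2)(t - 1)(t - 2) / 10
Then p(t) = -22·L_0(t) + 20·L_1(t) + 74·L_2(t) + 198·L_3(t).
Expanding and collecting terms gives p(t) = 5t^3 + 5t^2 + 4t + 6.
Evaluating at t = 7: p(7) = 1994.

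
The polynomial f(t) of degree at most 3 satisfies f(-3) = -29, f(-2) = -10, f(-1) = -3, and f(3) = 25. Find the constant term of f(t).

-2

Write f(t) = at^3 + bt^2 + ct + d. Substituting each data point gives a linear system:
  -27a + 9b - 3c + d = -29
  -8a + 4b - 2c + d = -10
  -a + b - c + d = -3
  27a + 9b + 3c + d = 25
Solving the system yields a = 1, b = 0, c = 0, d = -2.
So f(t) = t³ - 2.
The constant term is -2.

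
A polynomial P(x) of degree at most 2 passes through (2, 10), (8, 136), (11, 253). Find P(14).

406

Using the Lagrange interpolation formula with nodes 2, 8, 11:
  L_0(x) = (x - 8)(x - 11) / 54
  L_1(x) = (x - 2)(x - 11) / -18
  L_2(x) = (x - 2)(x - 8) / 27
Then P(x) = 10·L_0(x) + 136·L_1(x) + 253·L_2(x).
Expanding and collecting terms gives P(x) = 2x^2 + x.
Evaluating at x = 14: P(14) = 406.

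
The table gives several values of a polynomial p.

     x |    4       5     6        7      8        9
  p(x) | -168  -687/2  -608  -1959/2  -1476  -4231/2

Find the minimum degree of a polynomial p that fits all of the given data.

3

Forward differences of the values at x = 4, 5, 6, 7, 8, 9:
  p  : -168  -687/2  -608  -1959/2  -1476  -4231/2
  Δ  : -351/2  -529/2  -743/2  -993/2  -1279/2
  Δ^2: -89  -107  -125  -143
  Δ^3: -18  -18  -18
  Δ^4: 0  0
  Δ^5: 0
The third differences are constant (-18) and nonzero, while all higher differences vanish, so the minimal degree is 3.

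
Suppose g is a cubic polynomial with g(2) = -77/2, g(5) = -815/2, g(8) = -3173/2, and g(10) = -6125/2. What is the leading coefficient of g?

Write g(s) = as^3 + bs^2 + cs + d. Substituting each data point gives a linear system:
  8a + 4b + 2c + d = -77/2
  125a + 25b + 5c + d = -815/2
  512a + 64b + 8c + d = -3173/2
  1000a + 100b + 10c + d = -6125/2
Solving the system yields a = -3, b = 0, c = -6, d = -5/2.
So g(s) = -3s^3 - 6s - 5/2.
The leading coefficient is -3.

-3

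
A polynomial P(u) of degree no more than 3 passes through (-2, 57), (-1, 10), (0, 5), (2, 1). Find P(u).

P(u) = -5u^3 + 6u^2 + 6u + 5

Write P(u) = au^3 + bu^2 + cu + d. Substituting each data point gives a linear system:
  -8a + 4b - 2c + d = 57
  -a + b - c + d = 10
  d = 5
  8a + 4b + 2c + d = 1
Solving the system yields a = -5, b = 6, c = 6, d = 5.
So P(u) = -5u^3 + 6u^2 + 6u + 5.
Check: P(2) = 1. ✓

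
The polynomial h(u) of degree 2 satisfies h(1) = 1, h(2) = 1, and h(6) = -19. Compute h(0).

-1

Using the Lagrange interpolation formula with nodes 1, 2, 6:
  L_0(u) = (u - 2)(u - 6) / 5
  L_1(u) = (u - 1)(u - 6) / -4
  L_2(u) = (u - 1)(u - 2) / 20
Then h(u) = 1·L_0(u) + 1·L_1(u) - 19·L_2(u).
Expanding and collecting terms gives h(u) = -u^2 + 3u - 1.
Evaluating at u = 0: h(0) = -1.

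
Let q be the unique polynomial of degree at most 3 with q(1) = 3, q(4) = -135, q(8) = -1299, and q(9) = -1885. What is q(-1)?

Write q(x) = ax^3 + bx^2 + cx + d. Substituting each data point gives a linear system:
  a + b + c + d = 3
  64a + 16b + 4c + d = -135
  512a + 64b + 8c + d = -1299
  729a + 81b + 9c + d = -1885
Solving the system yields a = -3, b = 4, c = -3, d = 5.
So q(x) = -3x^3 + 4x^2 - 3x + 5.
Then q(-1) = 15.

15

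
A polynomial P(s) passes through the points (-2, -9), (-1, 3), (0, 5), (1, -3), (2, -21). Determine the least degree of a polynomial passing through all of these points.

2

Forward differences of the values at s = -2, -1, 0, 1, 2:
  P  : -9  3  5  -3  -21
  Δ  : 12  2  -8  -18
  Δ^2: -10  -10  -10
  Δ^3: 0  0
  Δ^4: 0
The second differences are constant (-10) and nonzero, while all higher differences vanish, so the minimal degree is 2.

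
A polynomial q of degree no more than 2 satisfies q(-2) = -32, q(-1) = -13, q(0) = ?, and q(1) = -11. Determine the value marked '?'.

-6

The 3 known points determine the degree-2 polynomial uniquely.
Write q(x) = ax^2 + bx + c. Substituting each data point gives a linear system:
  4a - 2b + c = -32
  a - b + c = -13
  a + b + c = -11
Solving the system yields a = -6, b = 1, c = -6.
So q(x) = -6x² + x - 6.
Then q(0) = -6.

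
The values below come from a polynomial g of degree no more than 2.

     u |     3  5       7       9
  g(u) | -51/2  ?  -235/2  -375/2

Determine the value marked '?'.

-127/2

The 3 known points determine the degree-2 polynomial uniquely.
Write g(u) = au^2 + bu + c. Substituting each data point gives a linear system:
  9a + 3b + c = -51/2
  49a + 7b + c = -235/2
  81a + 9b + c = -375/2
Solving the system yields a = -2, b = -3, c = 3/2.
So g(u) = -2u^2 - 3u + 3/2.
Then g(5) = -127/2.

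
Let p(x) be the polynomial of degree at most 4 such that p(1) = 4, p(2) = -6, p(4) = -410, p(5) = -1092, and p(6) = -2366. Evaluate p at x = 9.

-12620

Using the Lagrange interpolation formula with nodes 1, 2, 4, 5, 6:
  L_0(x) = (x - 2)(x - 4)(x - 5)(x - 6) / 60
  L_1(x) = (x - 1)(x - 4)(x - 5)(x - 6) / -24
  L_2(x) = (x - 1)(x - 2)(x - 5)(x - 6) / 12
  L_3(x) = (x - 1)(x - 2)(x - 4)(x - 6) / -12
  L_4(x) = (x - 1)(x - 2)(x - 4)(x - 5) / 40
Then p(x) = 4·L_0(x) - 6·L_1(x) - 410·L_2(x) - 1092·L_3(x) - 2366·L_4(x).
Expanding and collecting terms gives p(x) = -2x⁴ + 6x² + 2x - 2.
Evaluating at x = 9: p(9) = -12620.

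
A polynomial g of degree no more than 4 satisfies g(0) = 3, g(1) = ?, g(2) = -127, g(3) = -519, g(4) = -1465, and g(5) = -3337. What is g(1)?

The 5 known points determine the degree-4 polynomial uniquely.
Write g(t) = at^4 + bt^3 + ct^2 + dt + e. Substituting each data point gives a linear system:
  e = 3
  16a + 8b + 4c + 2d + e = -127
  81a + 27b + 9c + 3d + e = -519
  256a + 64b + 16c + 4d + e = -1465
  625a + 125b + 25c + 5d + e = -3337
Solving the system yields a = -4, b = -6, c = -3, d = -3, e = 3.
So g(t) = -4t^4 - 6t^3 - 3t^2 - 3t + 3.
Then g(1) = -13.

-13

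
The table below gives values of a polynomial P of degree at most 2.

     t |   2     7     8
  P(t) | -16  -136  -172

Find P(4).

-52

Using the Lagrange interpolation formula with nodes 2, 7, 8:
  L_0(t) = (t - 7)(t - 8) / 30
  L_1(t) = (t - 2)(t - 8) / -5
  L_2(t) = (t - 2)(t - 7) / 6
Then P(t) = -16·L_0(t) - 136·L_1(t) - 172·L_2(t).
Expanding and collecting terms gives P(t) = -2t^2 - 6t + 4.
Evaluating at t = 4: P(4) = -52.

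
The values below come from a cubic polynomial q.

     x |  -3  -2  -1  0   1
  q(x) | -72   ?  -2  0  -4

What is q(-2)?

-22

On equispaced nodes a degree-3 polynomial has vanishing fourth forward difference, so
  q(-3) - 4·q(-2) + 6·q(-1) - 4·q(0) + q(1) = 0.
Substituting the known values and solving for q(-2):
  -4·q(-2) = 88
  q(-2) = -22.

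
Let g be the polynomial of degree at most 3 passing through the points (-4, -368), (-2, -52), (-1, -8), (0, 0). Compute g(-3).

-162

Using the Lagrange interpolation formula with nodes -4, -2, -1, 0:
  L_0(x) = (x + 2)(x + 1)x / -24
  L_1(x) = (x + 4)(x + 1)x / 4
  L_2(x) = (x + 4)(x + 2)x / -3
  L_3(x) = (x + 4)(x + 2)(x + 1) / 8
Then g(x) = -368·L_0(x) - 52·L_1(x) - 8·L_2(x) + 0·L_3(x).
Expanding and collecting terms gives g(x) = 5x^3 - 3x^2.
Evaluating at x = -3: g(-3) = -162.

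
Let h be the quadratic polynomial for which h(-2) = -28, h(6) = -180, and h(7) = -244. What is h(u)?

Write h(u) = au^2 + bu + c. Substituting each data point gives a linear system:
  4a - 2b + c = -28
  36a + 6b + c = -180
  49a + 7b + c = -244
Solving the system yields a = -5, b = 1, c = -6.
So h(u) = -5u² + u - 6.
Check: h(-2) = -28. ✓

h(u) = -5u^2 + u - 6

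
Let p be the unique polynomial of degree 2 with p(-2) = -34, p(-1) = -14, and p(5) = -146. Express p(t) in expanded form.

p(t) = -6t^2 + 2t - 6

Write p(t) = at^2 + bt + c. Substituting each data point gives a linear system:
  4a - 2b + c = -34
  a - b + c = -14
  25a + 5b + c = -146
Solving the system yields a = -6, b = 2, c = -6.
So p(t) = -6t^2 + 2t - 6.
Check: p(-1) = -14. ✓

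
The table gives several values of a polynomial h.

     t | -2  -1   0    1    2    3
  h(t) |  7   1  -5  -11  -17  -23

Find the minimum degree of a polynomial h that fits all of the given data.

Forward differences of the values at t = -2, -1, 0, 1, 2, 3:
  h  : 7  1  -5  -11  -17  -23
  Δ  : -6  -6  -6  -6  -6
  Δ^2: 0  0  0  0
  Δ^3: 0  0  0
  Δ^4: 0  0
  Δ^5: 0
The first differences are constant (-6) and nonzero, while all higher differences vanish, so the minimal degree is 1.

1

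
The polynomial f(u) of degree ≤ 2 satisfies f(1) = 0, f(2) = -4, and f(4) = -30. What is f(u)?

f(u) = -3u^2 + 5u - 2

Using the Lagrange interpolation formula with nodes 1, 2, 4:
  L_0(u) = (u - 2)(u - 4) / 3
  L_1(u) = (u - 1)(u - 4) / -2
  L_2(u) = (u - 1)(u - 2) / 6
Then f(u) = 0·L_0(u) - 4·L_1(u) - 30·L_2(u).
Expanding and collecting terms gives f(u) = -3u^2 + 5u - 2.
Check: f(1) = 0. ✓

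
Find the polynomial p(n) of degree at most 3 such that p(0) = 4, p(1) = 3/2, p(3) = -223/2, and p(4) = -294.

Using the Lagrange interpolation formula with nodes 0, 1, 3, 4:
  L_0(n) = (n - 1)(n - 3)(n - 4) / -12
  L_1(n) = n(n - 3)(n - 4) / 6
  L_2(n) = n(n - 1)(n - 4) / -6
  L_3(n) = n(n - 1)(n - 3) / 12
Then p(n) = 4·L_0(n) + 3/2·L_1(n) - 223/2·L_2(n) - 294·L_3(n).
Expanding and collecting terms gives p(n) = -6n³ + 6n² - (5/2)n + 4.
Check: p(0) = 4. ✓

p(n) = -6n^3 + 6n^2 - (5/2)n + 4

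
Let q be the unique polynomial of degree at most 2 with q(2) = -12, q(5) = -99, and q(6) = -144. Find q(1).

Write q(u) = au^2 + bu + c. Substituting each data point gives a linear system:
  4a + 2b + c = -12
  25a + 5b + c = -99
  36a + 6b + c = -144
Solving the system yields a = -4, b = -1, c = 6.
So q(u) = -4u^2 - u + 6.
Then q(1) = 1.

1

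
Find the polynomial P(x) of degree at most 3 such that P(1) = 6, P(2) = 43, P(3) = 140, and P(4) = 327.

Write P(x) = ax^3 + bx^2 + cx + d. Substituting each data point gives a linear system:
  a + b + c + d = 6
  8a + 4b + 2c + d = 43
  27a + 9b + 3c + d = 140
  64a + 16b + 4c + d = 327
Solving the system yields a = 5, b = 0, c = 2, d = -1.
So P(x) = 5x^3 + 2x - 1.
Check: P(2) = 43. ✓

P(x) = 5x^3 + 2x - 1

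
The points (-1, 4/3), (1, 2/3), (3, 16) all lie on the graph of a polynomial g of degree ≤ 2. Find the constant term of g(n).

-1

Write g(n) = an^2 + bn + c. Substituting each data point gives a linear system:
  a - b + c = 4/3
  a + b + c = 2/3
  9a + 3b + c = 16
Solving the system yields a = 2, b = -1/3, c = -1.
So g(n) = 2n² - (1/3)n - 1.
The constant term is -1.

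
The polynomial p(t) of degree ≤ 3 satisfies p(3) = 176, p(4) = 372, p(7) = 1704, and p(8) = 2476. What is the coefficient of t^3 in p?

Write p(t) = at^3 + bt^2 + ct + d. Substituting each data point gives a linear system:
  27a + 9b + 3c + d = 176
  64a + 16b + 4c + d = 372
  343a + 49b + 7c + d = 1704
  512a + 64b + 8c + d = 2476
Solving the system yields a = 4, b = 6, c = 6, d = -4.
So p(t) = 4t^3 + 6t^2 + 6t - 4.
The leading coefficient is 4.

4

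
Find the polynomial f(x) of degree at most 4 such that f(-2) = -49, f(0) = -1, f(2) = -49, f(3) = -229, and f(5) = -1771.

f(x) = -3x^4 + x^3 - 4x - 1

Write f(x) = ax^4 + bx^3 + cx^2 + dx + e. Substituting each data point gives a linear system:
  16a - 8b + 4c - 2d + e = -49
  e = -1
  16a + 8b + 4c + 2d + e = -49
  81a + 27b + 9c + 3d + e = -229
  625a + 125b + 25c + 5d + e = -1771
Solving the system yields a = -3, b = 1, c = 0, d = -4, e = -1.
So f(x) = -3x^4 + x^3 - 4x - 1.
Check: f(0) = -1. ✓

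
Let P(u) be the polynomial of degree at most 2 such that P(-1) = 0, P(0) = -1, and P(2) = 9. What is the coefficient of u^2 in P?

2

Write P(u) = au^2 + bu + c. Substituting each data point gives a linear system:
  a - b + c = 0
  c = -1
  4a + 2b + c = 9
Solving the system yields a = 2, b = 1, c = -1.
So P(u) = 2u² + u - 1.
The leading coefficient is 2.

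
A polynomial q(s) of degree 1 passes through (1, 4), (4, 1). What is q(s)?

q(s) = -s + 5

Write q(s) = as + b. Substituting each data point gives a linear system:
  a + b = 4
  4a + b = 1
Solving the system yields a = -1, b = 5.
So q(s) = -s + 5.
Check: q(1) = 4. ✓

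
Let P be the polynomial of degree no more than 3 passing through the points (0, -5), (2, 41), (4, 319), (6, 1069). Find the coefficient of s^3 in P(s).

5

Write P(s) = as^3 + bs^2 + cs + d. Substituting each data point gives a linear system:
  d = -5
  8a + 4b + 2c + d = 41
  64a + 16b + 4c + d = 319
  216a + 36b + 6c + d = 1069
Solving the system yields a = 5, b = -1, c = 5, d = -5.
So P(s) = 5s³ - s² + 5s - 5.
The leading coefficient is 5.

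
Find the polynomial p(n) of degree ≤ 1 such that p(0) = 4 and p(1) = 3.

Write p(n) = an + b. Substituting each data point gives a linear system:
  b = 4
  a + b = 3
Solving the system yields a = -1, b = 4.
So p(n) = -n + 4.
Check: p(0) = 4. ✓

p(n) = -n + 4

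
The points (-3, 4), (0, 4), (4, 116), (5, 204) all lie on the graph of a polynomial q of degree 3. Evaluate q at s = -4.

Write q(s) = as^3 + bs^2 + cs + d. Substituting each data point gives a linear system:
  -27a + 9b - 3c + d = 4
  d = 4
  64a + 16b + 4c + d = 116
  125a + 25b + 5c + d = 204
Solving the system yields a = 1, b = 3, c = 0, d = 4.
So q(s) = s^3 + 3s^2 + 4.
Then q(-4) = -12.

-12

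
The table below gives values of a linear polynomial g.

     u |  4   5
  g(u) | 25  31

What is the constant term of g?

Write g(u) = au + b. Substituting each data point gives a linear system:
  4a + b = 25
  5a + b = 31
Solving the system yields a = 6, b = 1.
So g(u) = 6u + 1.
The constant term is 1.

1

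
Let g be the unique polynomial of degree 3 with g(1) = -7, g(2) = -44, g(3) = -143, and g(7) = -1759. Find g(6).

Write g(n) = an^3 + bn^2 + cn + d. Substituting each data point gives a linear system:
  a + b + c + d = -7
  8a + 4b + 2c + d = -44
  27a + 9b + 3c + d = -143
  343a + 49b + 7c + d = -1759
Solving the system yields a = -5, b = -1, c = 1, d = -2.
So g(n) = -5n³ - n² + n - 2.
Then g(6) = -1112.

-1112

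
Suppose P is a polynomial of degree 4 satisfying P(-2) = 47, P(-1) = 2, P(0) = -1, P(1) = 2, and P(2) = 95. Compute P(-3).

Write P(s) = as^4 + bs^3 + cs^2 + ds + e. Substituting each data point gives a linear system:
  16a - 8b + 4c - 2d + e = 47
  a - b + c - d + e = 2
  e = -1
  a + b + c + d + e = 2
  16a + 8b + 4c + 2d + e = 95
Solving the system yields a = 5, b = 4, c = -2, d = -4, e = -1.
So P(s) = 5s⁴ + 4s³ - 2s² - 4s - 1.
Then P(-3) = 290.

290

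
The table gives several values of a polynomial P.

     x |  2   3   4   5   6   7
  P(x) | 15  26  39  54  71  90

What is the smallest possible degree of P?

2

Forward differences of the values at x = 2, 3, 4, 5, 6, 7:
  P  : 15  26  39  54  71  90
  Δ  : 11  13  15  17  19
  Δ^2: 2  2  2  2
  Δ^3: 0  0  0
  Δ^4: 0  0
  Δ^5: 0
The second differences are constant (2) and nonzero, while all higher differences vanish, so the minimal degree is 2.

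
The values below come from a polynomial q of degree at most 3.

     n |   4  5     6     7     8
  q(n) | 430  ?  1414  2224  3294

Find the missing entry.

828

The 4 known points determine the degree-3 polynomial uniquely.
Write q(n) = an^3 + bn^2 + cn + d. Substituting each data point gives a linear system:
  64a + 16b + 4c + d = 430
  216a + 36b + 6c + d = 1414
  343a + 49b + 7c + d = 2224
  512a + 64b + 8c + d = 3294
Solving the system yields a = 6, b = 4, c = -4, d = -2.
So q(n) = 6n^3 + 4n^2 - 4n - 2.
Then q(5) = 828.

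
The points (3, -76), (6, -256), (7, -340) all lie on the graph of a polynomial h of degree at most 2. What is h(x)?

h(x) = -6x^2 - 6x - 4

Write h(x) = ax^2 + bx + c. Substituting each data point gives a linear system:
  9a + 3b + c = -76
  36a + 6b + c = -256
  49a + 7b + c = -340
Solving the system yields a = -6, b = -6, c = -4.
So h(x) = -6x² - 6x - 4.
Check: h(6) = -256. ✓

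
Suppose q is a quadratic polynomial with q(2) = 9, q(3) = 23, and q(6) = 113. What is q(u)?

q(u) = 4u^2 - 6u + 5

Using the Lagrange interpolation formula with nodes 2, 3, 6:
  L_0(u) = (u - 3)(u - 6) / 4
  L_1(u) = (u - 2)(u - 6) / -3
  L_2(u) = (u - 2)(u - 3) / 12
Then q(u) = 9·L_0(u) + 23·L_1(u) + 113·L_2(u).
Expanding and collecting terms gives q(u) = 4u^2 - 6u + 5.
Check: q(6) = 113. ✓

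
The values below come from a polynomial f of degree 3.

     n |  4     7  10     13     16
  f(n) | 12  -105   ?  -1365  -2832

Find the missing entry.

-510

The 4 known points determine the degree-3 polynomial uniquely.
Write f(n) = an^3 + bn^2 + cn + d. Substituting each data point gives a linear system:
  64a + 16b + 4c + d = 12
  343a + 49b + 7c + d = -105
  2197a + 169b + 13c + d = -1365
  4096a + 256b + 16c + d = -2832
Solving the system yields a = -1, b = 5, c = -1, d = 0.
So f(n) = -n^3 + 5n^2 - n.
Then f(10) = -510.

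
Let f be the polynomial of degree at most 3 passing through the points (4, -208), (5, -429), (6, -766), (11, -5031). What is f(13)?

-8389

Using the Lagrange interpolation formula with nodes 4, 5, 6, 11:
  L_0(t) = (t - 5)(t - 6)(t - 11) / -14
  L_1(t) = (t - 4)(t - 6)(t - 11) / 6
  L_2(t) = (t - 4)(t - 5)(t - 11) / -10
  L_3(t) = (t - 4)(t - 5)(t - 6) / 210
Then f(t) = -208·L_0(t) - 429·L_1(t) - 766·L_2(t) - 5031·L_3(t).
Expanding and collecting terms gives f(t) = -4t^3 + 2t^2 + 5t - 4.
Evaluating at t = 13: f(13) = -8389.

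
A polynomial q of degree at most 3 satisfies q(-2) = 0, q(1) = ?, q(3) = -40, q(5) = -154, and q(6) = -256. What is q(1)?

-6

The 4 known points determine the degree-3 polynomial uniquely.
Write q(s) = as^3 + bs^2 + cs + d. Substituting each data point gives a linear system:
  -8a + 4b - 2c + d = 0
  27a + 9b + 3c + d = -40
  125a + 25b + 5c + d = -154
  216a + 36b + 6c + d = -256
Solving the system yields a = -1, b = -1, c = 0, d = -4.
So q(s) = -s³ - s² - 4.
Then q(1) = -6.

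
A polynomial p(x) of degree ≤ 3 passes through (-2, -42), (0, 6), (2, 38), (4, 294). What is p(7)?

1623

Using the Lagrange interpolation formula with nodes -2, 0, 2, 4:
  L_0(x) = x(x - 2)(x - 4) / -48
  L_1(x) = (x + 2)(x - 2)(x - 4) / 16
  L_2(x) = (x + 2)x(x - 4) / -16
  L_3(x) = (x + 2)x(x - 2) / 48
Then p(x) = -42·L_0(x) + 6·L_1(x) + 38·L_2(x) + 294·L_3(x).
Expanding and collecting terms gives p(x) = 5x^3 - 2x^2 + 6.
Evaluating at x = 7: p(7) = 1623.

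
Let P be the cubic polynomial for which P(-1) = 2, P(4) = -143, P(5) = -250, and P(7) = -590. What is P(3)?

-70

Write P(t) = at^3 + bt^2 + ct + d. Substituting each data point gives a linear system:
  -a + b - c + d = 2
  64a + 16b + 4c + d = -143
  125a + 25b + 5c + d = -250
  343a + 49b + 7c + d = -590
Solving the system yields a = -1, b = -5, c = -1, d = 5.
So P(t) = -t^3 - 5t^2 - t + 5.
Then P(3) = -70.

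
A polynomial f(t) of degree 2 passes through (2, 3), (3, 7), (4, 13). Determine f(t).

Write f(t) = at^2 + bt + c. Substituting each data point gives a linear system:
  4a + 2b + c = 3
  9a + 3b + c = 7
  16a + 4b + c = 13
Solving the system yields a = 1, b = -1, c = 1.
So f(t) = t^2 - t + 1.
Check: f(4) = 13. ✓

f(t) = t^2 - t + 1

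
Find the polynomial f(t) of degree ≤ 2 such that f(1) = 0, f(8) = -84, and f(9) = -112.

f(t) = -2t^2 + 6t - 4

Using the Lagrange interpolation formula with nodes 1, 8, 9:
  L_0(t) = (t - 8)(t - 9) / 56
  L_1(t) = (t - 1)(t - 9) / -7
  L_2(t) = (t - 1)(t - 8) / 8
Then f(t) = 0·L_0(t) - 84·L_1(t) - 112·L_2(t).
Expanding and collecting terms gives f(t) = -2t^2 + 6t - 4.
Check: f(1) = 0. ✓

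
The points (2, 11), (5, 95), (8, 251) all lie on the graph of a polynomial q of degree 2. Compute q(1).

Using the Lagrange interpolation formula with nodes 2, 5, 8:
  L_0(u) = (u - 5)(u - 8) / 18
  L_1(u) = (u - 2)(u - 8) / -9
  L_2(u) = (u - 2)(u - 5) / 18
Then q(u) = 11·L_0(u) + 95·L_1(u) + 251·L_2(u).
Expanding and collecting terms gives q(u) = 4u² - 5.
Evaluating at u = 1: q(1) = -1.

-1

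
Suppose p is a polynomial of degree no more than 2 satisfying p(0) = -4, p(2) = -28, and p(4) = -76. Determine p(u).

Using the Lagrange interpolation formula with nodes 0, 2, 4:
  L_0(u) = (u - 2)(u - 4) / 8
  L_1(u) = u(u - 4) / -4
  L_2(u) = u(u - 2) / 8
Then p(u) = -4·L_0(u) - 28·L_1(u) - 76·L_2(u).
Expanding and collecting terms gives p(u) = -3u² - 6u - 4.
Check: p(4) = -76. ✓

p(u) = -3u^2 - 6u - 4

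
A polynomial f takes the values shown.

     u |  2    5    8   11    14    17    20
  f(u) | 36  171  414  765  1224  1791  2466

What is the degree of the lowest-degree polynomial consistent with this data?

2

Forward differences of the values at u = 2, 5, 8, 11, 14, 17, 20:
  f  : 36  171  414  765  1224  1791  2466
  Δ  : 135  243  351  459  567  675
  Δ^2: 108  108  108  108  108
  Δ^3: 0  0  0  0
  Δ^4: 0  0  0
  Δ^5: 0  0
  Δ^6: 0
The second differences are constant (108) and nonzero, while all higher differences vanish, so the minimal degree is 2.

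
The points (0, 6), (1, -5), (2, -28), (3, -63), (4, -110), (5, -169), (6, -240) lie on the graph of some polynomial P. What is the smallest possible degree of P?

2

Forward differences of the values at u = 0, 1, 2, 3, 4, 5, 6:
  P  : 6  -5  -28  -63  -110  -169  -240
  Δ  : -11  -23  -35  -47  -59  -71
  Δ^2: -12  -12  -12  -12  -12
  Δ^3: 0  0  0  0
  Δ^4: 0  0  0
  Δ^5: 0  0
  Δ^6: 0
The second differences are constant (-12) and nonzero, while all higher differences vanish, so the minimal degree is 2.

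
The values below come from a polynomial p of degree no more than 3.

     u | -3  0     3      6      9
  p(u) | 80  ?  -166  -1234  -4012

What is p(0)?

The 4 known points determine the degree-3 polynomial uniquely.
Write p(u) = au^3 + bu^2 + cu + d. Substituting each data point gives a linear system:
  -27a + 9b - 3c + d = 80
  27a + 9b + 3c + d = -166
  216a + 36b + 6c + d = -1234
  729a + 81b + 9c + d = -4012
Solving the system yields a = -5, b = -5, c = 4, d = 2.
So p(u) = -5u³ - 5u² + 4u + 2.
Then p(0) = 2.

2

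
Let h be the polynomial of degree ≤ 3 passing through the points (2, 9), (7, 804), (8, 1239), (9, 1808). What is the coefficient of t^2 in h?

-5

Write h(t) = at^3 + bt^2 + ct + d. Substituting each data point gives a linear system:
  8a + 4b + 2c + d = 9
  343a + 49b + 7c + d = 804
  512a + 64b + 8c + d = 1239
  729a + 81b + 9c + d = 1808
Solving the system yields a = 3, b = -5, c = 3, d = -1.
So h(t) = 3t^3 - 5t^2 + 3t - 1.
The coefficient of t^2 is -5.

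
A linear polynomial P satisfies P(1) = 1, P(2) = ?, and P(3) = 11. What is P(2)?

On equispaced nodes a degree-1 polynomial has vanishing second forward difference, so
  P(1) - 2·P(2) + P(3) = 0.
Substituting the known values and solving for P(2):
  -2·P(2) = -12
  P(2) = 6.

6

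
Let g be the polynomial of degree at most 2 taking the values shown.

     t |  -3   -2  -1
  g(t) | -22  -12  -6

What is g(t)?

Using the Lagrange interpolation formula with nodes -3, -2, -1:
  L_0(t) = (t + 2)(t + 1) / 2
  L_1(t) = (t + 3)(t + 1) / -1
  L_2(t) = (t + 3)(t + 2) / 2
Then g(t) = -22·L_0(t) - 12·L_1(t) - 6·L_2(t).
Expanding and collecting terms gives g(t) = -2t^2 - 4.
Check: g(-1) = -6. ✓

g(t) = -2t^2 - 4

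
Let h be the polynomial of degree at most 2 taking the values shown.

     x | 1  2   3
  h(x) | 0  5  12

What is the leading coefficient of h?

Write h(x) = ax^2 + bx + c. Substituting each data point gives a linear system:
  a + b + c = 0
  4a + 2b + c = 5
  9a + 3b + c = 12
Solving the system yields a = 1, b = 2, c = -3.
So h(x) = x^2 + 2x - 3.
The leading coefficient is 1.

1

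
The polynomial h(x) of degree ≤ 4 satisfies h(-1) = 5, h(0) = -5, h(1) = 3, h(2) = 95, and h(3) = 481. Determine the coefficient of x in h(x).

Write h(x) = ax^4 + bx^3 + cx^2 + dx + e. Substituting each data point gives a linear system:
  a - b + c - d + e = 5
  e = -5
  a + b + c + d + e = 3
  16a + 8b + 4c + 2d + e = 95
  81a + 27b + 9c + 3d + e = 481
Solving the system yields a = 6, b = -1, c = 3, d = 0, e = -5.
So h(x) = 6x^4 - x^3 + 3x^2 - 5.
The coefficient of x is 0.

0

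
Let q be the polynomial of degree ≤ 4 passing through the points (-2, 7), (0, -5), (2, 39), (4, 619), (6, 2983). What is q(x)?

q(x) = 2x^4 + 2x^3 - x^2 - 5

Write q(x) = ax^4 + bx^3 + cx^2 + dx + e. Substituting each data point gives a linear system:
  16a - 8b + 4c - 2d + e = 7
  e = -5
  16a + 8b + 4c + 2d + e = 39
  256a + 64b + 16c + 4d + e = 619
  1296a + 216b + 36c + 6d + e = 2983
Solving the system yields a = 2, b = 2, c = -1, d = 0, e = -5.
So q(x) = 2x⁴ + 2x³ - x² - 5.
Check: q(-2) = 7. ✓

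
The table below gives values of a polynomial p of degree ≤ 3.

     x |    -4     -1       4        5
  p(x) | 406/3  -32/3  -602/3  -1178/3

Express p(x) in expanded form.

p(x) = -3x^3 - (5/3)x^2 + 6x - 6

Write p(x) = ax^3 + bx^2 + cx + d. Substituting each data point gives a linear system:
  -64a + 16b - 4c + d = 406/3
  -a + b - c + d = -32/3
  64a + 16b + 4c + d = -602/3
  125a + 25b + 5c + d = -1178/3
Solving the system yields a = -3, b = -5/3, c = 6, d = -6.
So p(x) = -3x³ - (5/3)x² + 6x - 6.
Check: p(-1) = -32/3. ✓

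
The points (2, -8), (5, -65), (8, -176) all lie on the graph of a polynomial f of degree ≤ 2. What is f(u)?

f(u) = -3u^2 + 2u

Write f(u) = au^2 + bu + c. Substituting each data point gives a linear system:
  4a + 2b + c = -8
  25a + 5b + c = -65
  64a + 8b + c = -176
Solving the system yields a = -3, b = 2, c = 0.
So f(u) = -3u^2 + 2u.
Check: f(8) = -176. ✓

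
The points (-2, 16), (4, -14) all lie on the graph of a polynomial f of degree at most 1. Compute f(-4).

Using the Lagrange interpolation formula with nodes -2, 4:
  L_0(t) = (t - 4) / -6
  L_1(t) = (t + 2) / 6
Then f(t) = 16·L_0(t) - 14·L_1(t).
Expanding and collecting terms gives f(t) = -5t + 6.
Evaluating at t = -4: f(-4) = 26.

26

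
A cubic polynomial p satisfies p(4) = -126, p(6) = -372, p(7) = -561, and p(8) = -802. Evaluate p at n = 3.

-57

Using the Lagrange interpolation formula with nodes 4, 6, 7, 8:
  L_0(n) = (n - 6)(n - 7)(n - 8) / -24
  L_1(n) = (n - 4)(n - 7)(n - 8) / 4
  L_2(n) = (n - 4)(n - 6)(n - 8) / -3
  L_3(n) = (n - 4)(n - 6)(n - 7) / 8
Then p(n) = -126·L_0(n) - 372·L_1(n) - 561·L_2(n) - 802·L_3(n).
Expanding and collecting terms gives p(n) = -n^3 - 5n^2 + 3n + 6.
Evaluating at n = 3: p(3) = -57.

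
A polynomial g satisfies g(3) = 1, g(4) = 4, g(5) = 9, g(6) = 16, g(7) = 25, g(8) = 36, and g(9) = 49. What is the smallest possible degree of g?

Forward differences of the values at x = 3, 4, 5, 6, 7, 8, 9:
  g  : 1  4  9  16  25  36  49
  Δ  : 3  5  7  9  11  13
  Δ^2: 2  2  2  2  2
  Δ^3: 0  0  0  0
  Δ^4: 0  0  0
  Δ^5: 0  0
  Δ^6: 0
The second differences are constant (2) and nonzero, while all higher differences vanish, so the minimal degree is 2.

2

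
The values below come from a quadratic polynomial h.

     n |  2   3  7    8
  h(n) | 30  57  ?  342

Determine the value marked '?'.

265

The 3 known points determine the degree-2 polynomial uniquely.
Write h(n) = an^2 + bn + c. Substituting each data point gives a linear system:
  4a + 2b + c = 30
  9a + 3b + c = 57
  64a + 8b + c = 342
Solving the system yields a = 5, b = 2, c = 6.
So h(n) = 5n² + 2n + 6.
Then h(7) = 265.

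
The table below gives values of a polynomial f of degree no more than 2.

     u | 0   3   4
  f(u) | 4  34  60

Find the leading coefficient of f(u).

Write f(u) = au^2 + bu + c. Substituting each data point gives a linear system:
  c = 4
  9a + 3b + c = 34
  16a + 4b + c = 60
Solving the system yields a = 4, b = -2, c = 4.
So f(u) = 4u² - 2u + 4.
The leading coefficient is 4.

4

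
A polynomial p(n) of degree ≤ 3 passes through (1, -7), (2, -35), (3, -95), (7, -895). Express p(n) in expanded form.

Using the Lagrange interpolation formula with nodes 1, 2, 3, 7:
  L_0(n) = (n - 2)(n - 3)(n - 7) / -12
  L_1(n) = (n - 1)(n - 3)(n - 7) / 5
  L_2(n) = (n - 1)(n - 2)(n - 7) / -8
  L_3(n) = (n - 1)(n - 2)(n - 3) / 120
Then p(n) = -7·L_0(n) - 35·L_1(n) - 95·L_2(n) - 895·L_3(n).
Expanding and collecting terms gives p(n) = -2n^3 - 4n^2 - 2n + 1.
Check: p(7) = -895. ✓

p(n) = -2n^3 - 4n^2 - 2n + 1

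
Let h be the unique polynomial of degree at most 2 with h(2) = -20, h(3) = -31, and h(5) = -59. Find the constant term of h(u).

-4

Write h(u) = au^2 + bu + c. Substituting each data point gives a linear system:
  4a + 2b + c = -20
  9a + 3b + c = -31
  25a + 5b + c = -59
Solving the system yields a = -1, b = -6, c = -4.
So h(u) = -u^2 - 6u - 4.
The constant term is -4.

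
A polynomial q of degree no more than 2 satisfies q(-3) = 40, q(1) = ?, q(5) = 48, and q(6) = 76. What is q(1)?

-4

The 3 known points determine the degree-2 polynomial uniquely.
Write q(u) = au^2 + bu + c. Substituting each data point gives a linear system:
  9a - 3b + c = 40
  25a + 5b + c = 48
  36a + 6b + c = 76
Solving the system yields a = 3, b = -5, c = -2.
So q(u) = 3u² - 5u - 2.
Then q(1) = -4.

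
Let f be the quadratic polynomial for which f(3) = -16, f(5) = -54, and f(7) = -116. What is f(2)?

Forward differences of the values at x = 3, 5, 7:
  f  : -16  -54  -116
  Δ  : -38  -62
  Δ^2: -24
The second differences are constant, confirming degree 2.
Interpolating (Newton forward form) and evaluating at x = 2 gives f(2) = -6.

-6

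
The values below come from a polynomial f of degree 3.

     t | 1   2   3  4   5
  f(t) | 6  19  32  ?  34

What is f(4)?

The 4 known points determine the degree-3 polynomial uniquely.
Write f(t) = at^3 + bt^2 + ct + d. Substituting each data point gives a linear system:
  a + b + c + d = 6
  8a + 4b + 2c + d = 19
  27a + 9b + 3c + d = 32
  125a + 25b + 5c + d = 34
Solving the system yields a = -1, b = 6, c = 2, d = -1.
So f(t) = -t³ + 6t² + 2t - 1.
Then f(4) = 39.

39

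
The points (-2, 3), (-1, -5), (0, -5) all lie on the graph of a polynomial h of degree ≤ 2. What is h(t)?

Write h(t) = at^2 + bt + c. Substituting each data point gives a linear system:
  4a - 2b + c = 3
  a - b + c = -5
  c = -5
Solving the system yields a = 4, b = 4, c = -5.
So h(t) = 4t^2 + 4t - 5.
Check: h(-1) = -5. ✓

h(t) = 4t^2 + 4t - 5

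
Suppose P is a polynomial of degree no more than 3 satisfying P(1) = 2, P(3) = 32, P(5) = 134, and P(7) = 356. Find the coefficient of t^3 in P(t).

1

Write P(t) = at^3 + bt^2 + ct + d. Substituting each data point gives a linear system:
  a + b + c + d = 2
  27a + 9b + 3c + d = 32
  125a + 25b + 5c + d = 134
  343a + 49b + 7c + d = 356
Solving the system yields a = 1, b = 0, c = 2, d = -1.
So P(t) = t^3 + 2t - 1.
The leading coefficient is 1.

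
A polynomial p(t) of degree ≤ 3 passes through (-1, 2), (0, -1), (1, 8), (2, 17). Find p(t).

Write p(t) = at^3 + bt^2 + ct + d. Substituting each data point gives a linear system:
  -a + b - c + d = 2
  d = -1
  a + b + c + d = 8
  8a + 4b + 2c + d = 17
Solving the system yields a = -2, b = 6, c = 5, d = -1.
So p(t) = -2t^3 + 6t^2 + 5t - 1.
Check: p(0) = -1. ✓

p(t) = -2t^3 + 6t^2 + 5t - 1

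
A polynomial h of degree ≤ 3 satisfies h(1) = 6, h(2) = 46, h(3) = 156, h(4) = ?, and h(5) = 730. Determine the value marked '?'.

372

On equispaced nodes a degree-3 polynomial has vanishing fourth forward difference, so
  h(1) - 4·h(2) + 6·h(3) - 4·h(4) + h(5) = 0.
Substituting the known values and solving for h(4):
  -4·h(4) = -1488
  h(4) = 372.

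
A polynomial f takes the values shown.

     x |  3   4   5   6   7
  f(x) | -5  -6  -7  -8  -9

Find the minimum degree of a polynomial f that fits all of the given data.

Forward differences of the values at x = 3, 4, 5, 6, 7:
  f  : -5  -6  -7  -8  -9
  Δ  : -1  -1  -1  -1
  Δ^2: 0  0  0
  Δ^3: 0  0
  Δ^4: 0
The first differences are constant (-1) and nonzero, while all higher differences vanish, so the minimal degree is 1.

1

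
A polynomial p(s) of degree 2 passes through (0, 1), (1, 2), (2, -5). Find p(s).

p(s) = -4s^2 + 5s + 1

Using the Lagrange interpolation formula with nodes 0, 1, 2:
  L_0(s) = (s - 1)(s - 2) / 2
  L_1(s) = s(s - 2) / -1
  L_2(s) = s(s - 1) / 2
Then p(s) = 1·L_0(s) + 2·L_1(s) - 5·L_2(s).
Expanding and collecting terms gives p(s) = -4s^2 + 5s + 1.
Check: p(0) = 1. ✓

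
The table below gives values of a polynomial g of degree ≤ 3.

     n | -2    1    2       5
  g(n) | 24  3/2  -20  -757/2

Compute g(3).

Using the Lagrange interpolation formula with nodes -2, 1, 2, 5:
  L_0(n) = (n - 1)(n - 2)(n - 5) / -84
  L_1(n) = (n + 2)(n - 2)(n - 5) / 12
  L_2(n) = (n + 2)(n - 1)(n - 5) / -12
  L_3(n) = (n + 2)(n - 1)(n - 2) / 84
Then g(n) = 24·L_0(n) + 3/2·L_1(n) - 20·L_2(n) - 757/2·L_3(n).
Expanding and collecting terms gives g(n) = -3n^3 - (1/2)n^2 + n + 4.
Evaluating at n = 3: g(3) = -157/2.

-157/2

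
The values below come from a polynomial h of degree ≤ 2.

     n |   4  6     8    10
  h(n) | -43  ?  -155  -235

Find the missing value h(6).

The 3 known points determine the degree-2 polynomial uniquely.
Write h(n) = an^2 + bn + c. Substituting each data point gives a linear system:
  16a + 4b + c = -43
  64a + 8b + c = -155
  100a + 10b + c = -235
Solving the system yields a = -2, b = -4, c = 5.
So h(n) = -2n^2 - 4n + 5.
Then h(6) = -91.

-91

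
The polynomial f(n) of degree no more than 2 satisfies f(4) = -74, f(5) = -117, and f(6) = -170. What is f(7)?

Using the Lagrange interpolation formula with nodes 4, 5, 6:
  L_0(n) = (n - 5)(n - 6) / 2
  L_1(n) = (n - 4)(n - 6) / -1
  L_2(n) = (n - 4)(n - 5) / 2
Then f(n) = -74·L_0(n) - 117·L_1(n) - 170·L_2(n).
Expanding and collecting terms gives f(n) = -5n^2 + 2n - 2.
Evaluating at n = 7: f(7) = -233.

-233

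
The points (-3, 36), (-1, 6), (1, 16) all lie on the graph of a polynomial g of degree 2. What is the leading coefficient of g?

5

Write g(t) = at^2 + bt + c. Substituting each data point gives a linear system:
  9a - 3b + c = 36
  a - b + c = 6
  a + b + c = 16
Solving the system yields a = 5, b = 5, c = 6.
So g(t) = 5t^2 + 5t + 6.
The leading coefficient is 5.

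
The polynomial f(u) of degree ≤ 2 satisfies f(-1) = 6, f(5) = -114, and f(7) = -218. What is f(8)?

-282

Using the Lagrange interpolation formula with nodes -1, 5, 7:
  L_0(u) = (u - 5)(u - 7) / 48
  L_1(u) = (u + 1)(u - 7) / -12
  L_2(u) = (u + 1)(u - 5) / 16
Then f(u) = 6·L_0(u) - 114·L_1(u) - 218·L_2(u).
Expanding and collecting terms gives f(u) = -4u^2 - 4u + 6.
Evaluating at u = 8: f(8) = -282.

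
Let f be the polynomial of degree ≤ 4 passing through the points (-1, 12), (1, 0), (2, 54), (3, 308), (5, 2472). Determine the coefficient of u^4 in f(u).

Write f(u) = au^4 + bu^3 + cu^2 + du + e. Substituting each data point gives a linear system:
  a - b + c - d + e = 12
  a + b + c + d + e = 0
  16a + 8b + 4c + 2d + e = 54
  81a + 27b + 9c + 3d + e = 308
  625a + 125b + 25c + 5d + e = 2472
Solving the system yields a = 4, b = 0, c = 0, d = -6, e = 2.
So f(u) = 4u^4 - 6u + 2.
The leading coefficient is 4.

4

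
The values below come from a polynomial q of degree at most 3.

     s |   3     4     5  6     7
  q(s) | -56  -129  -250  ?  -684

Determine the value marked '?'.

The 4 known points determine the degree-3 polynomial uniquely.
Write q(s) = as^3 + bs^2 + cs + d. Substituting each data point gives a linear system:
  27a + 9b + 3c + d = -56
  64a + 16b + 4c + d = -129
  125a + 25b + 5c + d = -250
  343a + 49b + 7c + d = -684
Solving the system yields a = -2, b = 0, c = 1, d = -5.
So q(s) = -2s^3 + s - 5.
Then q(6) = -431.

-431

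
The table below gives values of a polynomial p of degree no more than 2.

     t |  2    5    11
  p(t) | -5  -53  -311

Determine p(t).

Using the Lagrange interpolation formula with nodes 2, 5, 11:
  L_0(t) = (t - 5)(t - 11) / 27
  L_1(t) = (t - 2)(t - 11) / -18
  L_2(t) = (t - 2)(t - 5) / 54
Then p(t) = -5·L_0(t) - 53·L_1(t) - 311·L_2(t).
Expanding and collecting terms gives p(t) = -3t² + 5t - 3.
Check: p(2) = -5. ✓

p(t) = -3t^2 + 5t - 3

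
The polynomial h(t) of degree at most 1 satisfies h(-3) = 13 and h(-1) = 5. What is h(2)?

-7

Using the Lagrange interpolation formula with nodes -3, -1:
  L_0(t) = (t + 1) / -2
  L_1(t) = (t + 3) / 2
Then h(t) = 13·L_0(t) + 5·L_1(t).
Expanding and collecting terms gives h(t) = -4t + 1.
Evaluating at t = 2: h(2) = -7.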